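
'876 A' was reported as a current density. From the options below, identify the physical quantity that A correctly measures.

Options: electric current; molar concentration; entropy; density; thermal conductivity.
electric current

current density should have units dimensionally equivalent to A / m^2 (e.g. A/m²).
The given unit 'A' reduces to A. Of the listed options, that is the dimensionality of electric current.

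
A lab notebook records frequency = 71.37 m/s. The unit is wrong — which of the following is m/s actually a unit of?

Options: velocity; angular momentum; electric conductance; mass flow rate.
velocity

frequency should have units dimensionally equivalent to 1 / s (e.g. Hz).
The given unit 'm/s' reduces to m / s. Of the listed options, that is the dimensionality of velocity.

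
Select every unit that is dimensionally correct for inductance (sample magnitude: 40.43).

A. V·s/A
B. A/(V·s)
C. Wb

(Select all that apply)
A

inductance has SI base units: kg * m^2 / (A^2 * s^2)

Checking each option against kg * m^2 / (A^2 * s^2):
  A. V·s/A: ✓ matches
  B. A/(V·s): ✗ does not match
  C. Wb: ✗ does not match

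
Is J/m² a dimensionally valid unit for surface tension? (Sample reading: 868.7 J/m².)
Yes

surface tension has SI base units: kg / s^2
J/m² reduces to the same SI base units, so it is a valid unit for surface tension.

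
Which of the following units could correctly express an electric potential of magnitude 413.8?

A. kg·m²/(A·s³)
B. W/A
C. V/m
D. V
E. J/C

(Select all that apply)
A, B, D, E

electric potential has SI base units: kg * m^2 / (A * s^3)

Checking each option against kg * m^2 / (A * s^3):
  A. kg·m²/(A·s³): ✓ matches
  B. W/A: ✓ matches
  C. V/m: ✗ does not match
  D. V: ✓ matches
  E. J/C: ✓ matches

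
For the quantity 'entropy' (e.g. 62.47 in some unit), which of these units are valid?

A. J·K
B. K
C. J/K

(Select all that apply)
C

entropy has SI base units: kg * m^2 / (s^2 * K)

Checking each option against kg * m^2 / (s^2 * K):
  A. J·K: ✗ does not match
  B. K: ✗ does not match
  C. J/K: ✓ matches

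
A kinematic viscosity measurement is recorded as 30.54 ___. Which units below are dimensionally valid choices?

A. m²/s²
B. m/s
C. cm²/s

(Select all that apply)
C

kinematic viscosity has SI base units: m^2 / s

Checking each option against m^2 / s:
  A. m²/s²: ✗ does not match
  B. m/s: ✗ does not match
  C. cm²/s: ✓ matches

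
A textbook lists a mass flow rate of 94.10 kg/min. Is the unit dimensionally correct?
Yes

mass flow rate has SI base units: kg / s
kg/min reduces to the same SI base units, so it is a valid unit for mass flow rate.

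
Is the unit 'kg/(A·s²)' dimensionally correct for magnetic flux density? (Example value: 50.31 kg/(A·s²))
Yes

magnetic flux density has SI base units: kg / (A * s^2)
kg/(A·s²) reduces to the same SI base units, so it is a valid unit for magnetic flux density.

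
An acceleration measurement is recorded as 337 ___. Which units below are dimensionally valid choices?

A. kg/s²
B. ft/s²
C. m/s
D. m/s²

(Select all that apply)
B, D

acceleration has SI base units: m / s^2

Checking each option against m / s^2:
  A. kg/s²: ✗ does not match
  B. ft/s²: ✓ matches
  C. m/s: ✗ does not match
  D. m/s²: ✓ matches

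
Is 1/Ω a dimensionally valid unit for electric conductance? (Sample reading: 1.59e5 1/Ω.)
Yes

electric conductance has SI base units: A^2 * s^3 / (kg * m^2)
1/Ω reduces to the same SI base units, so it is a valid unit for electric conductance.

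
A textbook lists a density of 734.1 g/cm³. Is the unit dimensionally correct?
Yes

density has SI base units: kg / m^3
g/cm³ reduces to the same SI base units, so it is a valid unit for density.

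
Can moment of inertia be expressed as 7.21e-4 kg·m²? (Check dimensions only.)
Yes

moment of inertia has SI base units: kg * m^2
kg·m² reduces to the same SI base units, so it is a valid unit for moment of inertia.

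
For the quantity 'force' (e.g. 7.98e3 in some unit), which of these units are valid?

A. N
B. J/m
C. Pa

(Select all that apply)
A, B

force has SI base units: kg * m / s^2

Checking each option against kg * m / s^2:
  A. N: ✓ matches
  B. J/m: ✓ matches
  C. Pa: ✗ does not match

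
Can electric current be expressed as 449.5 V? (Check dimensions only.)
No

electric current has SI base units: A
V does NOT reduce to A; a valid unit for electric current would be e.g. A.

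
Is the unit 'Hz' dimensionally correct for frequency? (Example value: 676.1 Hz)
Yes

frequency has SI base units: 1 / s
Hz reduces to the same SI base units, so it is a valid unit for frequency.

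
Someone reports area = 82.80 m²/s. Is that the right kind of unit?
No

area has SI base units: m^2
m²/s does NOT reduce to m^2; a valid unit for area would be e.g. m².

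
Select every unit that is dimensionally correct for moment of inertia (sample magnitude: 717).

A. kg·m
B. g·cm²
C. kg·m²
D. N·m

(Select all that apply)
B, C

moment of inertia has SI base units: kg * m^2

Checking each option against kg * m^2:
  A. kg·m: ✗ does not match
  B. g·cm²: ✓ matches
  C. kg·m²: ✓ matches
  D. N·m: ✗ does not match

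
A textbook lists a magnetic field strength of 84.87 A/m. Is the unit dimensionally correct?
Yes

magnetic field strength has SI base units: A / m
A/m reduces to the same SI base units, so it is a valid unit for magnetic field strength.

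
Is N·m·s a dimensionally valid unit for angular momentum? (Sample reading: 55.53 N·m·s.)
Yes

angular momentum has SI base units: kg * m^2 / s
N·m·s reduces to the same SI base units, so it is a valid unit for angular momentum.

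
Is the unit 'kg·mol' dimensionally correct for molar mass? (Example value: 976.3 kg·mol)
No

molar mass has SI base units: kg / mol
kg·mol does NOT reduce to kg / mol; a valid unit for molar mass would be e.g. kg/mol.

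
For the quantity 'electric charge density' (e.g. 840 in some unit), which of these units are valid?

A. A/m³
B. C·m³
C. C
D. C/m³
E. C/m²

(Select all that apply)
D

electric charge density has SI base units: A * s / m^3

Checking each option against A * s / m^3:
  A. A/m³: ✗ does not match
  B. C·m³: ✗ does not match
  C. C: ✗ does not match
  D. C/m³: ✓ matches
  E. C/m²: ✗ does not match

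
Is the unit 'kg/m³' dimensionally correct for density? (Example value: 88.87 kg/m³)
Yes

density has SI base units: kg / m^3
kg/m³ reduces to the same SI base units, so it is a valid unit for density.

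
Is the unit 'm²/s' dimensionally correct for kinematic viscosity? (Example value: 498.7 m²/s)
Yes

kinematic viscosity has SI base units: m^2 / s
m²/s reduces to the same SI base units, so it is a valid unit for kinematic viscosity.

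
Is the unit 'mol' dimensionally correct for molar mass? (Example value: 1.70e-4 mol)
No

molar mass has SI base units: kg / mol
mol does NOT reduce to kg / mol; a valid unit for molar mass would be e.g. kg/mol.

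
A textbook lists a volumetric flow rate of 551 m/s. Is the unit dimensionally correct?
No

volumetric flow rate has SI base units: m^3 / s
m/s does NOT reduce to m^3 / s; a valid unit for volumetric flow rate would be e.g. m³/s.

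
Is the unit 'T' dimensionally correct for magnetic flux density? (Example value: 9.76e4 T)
Yes

magnetic flux density has SI base units: kg / (A * s^2)
T reduces to the same SI base units, so it is a valid unit for magnetic flux density.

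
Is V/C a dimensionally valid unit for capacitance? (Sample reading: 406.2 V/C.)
No

capacitance has SI base units: A^2 * s^4 / (kg * m^2)
V/C does NOT reduce to A^2 * s^4 / (kg * m^2); a valid unit for capacitance would be e.g. F.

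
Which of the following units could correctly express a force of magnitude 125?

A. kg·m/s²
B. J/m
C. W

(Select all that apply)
A, B

force has SI base units: kg * m / s^2

Checking each option against kg * m / s^2:
  A. kg·m/s²: ✓ matches
  B. J/m: ✓ matches
  C. W: ✗ does not match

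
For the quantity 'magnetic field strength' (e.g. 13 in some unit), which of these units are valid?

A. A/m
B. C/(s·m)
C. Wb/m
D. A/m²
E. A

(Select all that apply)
A, B

magnetic field strength has SI base units: A / m

Checking each option against A / m:
  A. A/m: ✓ matches
  B. C/(s·m): ✓ matches
  C. Wb/m: ✗ does not match
  D. A/m²: ✗ does not match
  E. A: ✗ does not match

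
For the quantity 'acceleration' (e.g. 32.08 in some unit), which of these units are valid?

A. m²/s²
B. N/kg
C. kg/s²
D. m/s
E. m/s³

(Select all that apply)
B

acceleration has SI base units: m / s^2

Checking each option against m / s^2:
  A. m²/s²: ✗ does not match
  B. N/kg: ✓ matches
  C. kg/s²: ✗ does not match
  D. m/s: ✗ does not match
  E. m/s³: ✗ does not match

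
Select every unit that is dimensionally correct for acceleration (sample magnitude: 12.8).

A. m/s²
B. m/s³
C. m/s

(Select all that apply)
A

acceleration has SI base units: m / s^2

Checking each option against m / s^2:
  A. m/s²: ✓ matches
  B. m/s³: ✗ does not match
  C. m/s: ✗ does not match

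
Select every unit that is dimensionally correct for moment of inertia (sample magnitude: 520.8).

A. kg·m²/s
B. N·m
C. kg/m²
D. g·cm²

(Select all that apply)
D

moment of inertia has SI base units: kg * m^2

Checking each option against kg * m^2:
  A. kg·m²/s: ✗ does not match
  B. N·m: ✗ does not match
  C. kg/m²: ✗ does not match
  D. g·cm²: ✓ matches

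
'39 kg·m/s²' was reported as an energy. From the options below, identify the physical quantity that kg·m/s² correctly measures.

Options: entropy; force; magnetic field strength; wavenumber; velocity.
force

energy should have units dimensionally equivalent to kg * m^2 / s^2 (e.g. J).
The given unit 'kg·m/s²' reduces to kg * m / s^2. Of the listed options, that is the dimensionality of force.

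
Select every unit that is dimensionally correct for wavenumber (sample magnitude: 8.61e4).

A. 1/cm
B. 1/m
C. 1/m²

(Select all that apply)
A, B

wavenumber has SI base units: 1 / m

Checking each option against 1 / m:
  A. 1/cm: ✓ matches
  B. 1/m: ✓ matches
  C. 1/m²: ✗ does not match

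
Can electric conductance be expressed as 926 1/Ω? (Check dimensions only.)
Yes

electric conductance has SI base units: A^2 * s^3 / (kg * m^2)
1/Ω reduces to the same SI base units, so it is a valid unit for electric conductance.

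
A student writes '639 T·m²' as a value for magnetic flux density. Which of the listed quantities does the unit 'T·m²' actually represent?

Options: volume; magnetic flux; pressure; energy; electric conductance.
magnetic flux

magnetic flux density should have units dimensionally equivalent to kg / (A * s^2) (e.g. T).
The given unit 'T·m²' reduces to kg * m^2 / (A * s^2). Of the listed options, that is the dimensionality of magnetic flux.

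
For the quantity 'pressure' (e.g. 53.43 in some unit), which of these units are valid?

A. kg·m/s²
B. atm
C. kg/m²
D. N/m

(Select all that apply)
B

pressure has SI base units: kg / (m * s^2)

Checking each option against kg / (m * s^2):
  A. kg·m/s²: ✗ does not match
  B. atm: ✓ matches
  C. kg/m²: ✗ does not match
  D. N/m: ✗ does not match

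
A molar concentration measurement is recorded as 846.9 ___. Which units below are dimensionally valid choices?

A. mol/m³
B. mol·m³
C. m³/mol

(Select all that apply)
A

molar concentration has SI base units: mol / m^3

Checking each option against mol / m^3:
  A. mol/m³: ✓ matches
  B. mol·m³: ✗ does not match
  C. m³/mol: ✗ does not match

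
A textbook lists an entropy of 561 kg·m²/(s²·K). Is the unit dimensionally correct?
Yes

entropy has SI base units: kg * m^2 / (s^2 * K)
kg·m²/(s²·K) reduces to the same SI base units, so it is a valid unit for entropy.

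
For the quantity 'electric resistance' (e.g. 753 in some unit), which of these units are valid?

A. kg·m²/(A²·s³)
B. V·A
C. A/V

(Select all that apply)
A

electric resistance has SI base units: kg * m^2 / (A^2 * s^3)

Checking each option against kg * m^2 / (A^2 * s^3):
  A. kg·m²/(A²·s³): ✓ matches
  B. V·A: ✗ does not match
  C. A/V: ✗ does not match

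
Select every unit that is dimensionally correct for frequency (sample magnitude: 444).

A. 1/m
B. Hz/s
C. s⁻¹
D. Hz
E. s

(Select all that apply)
C, D

frequency has SI base units: 1 / s

Checking each option against 1 / s:
  A. 1/m: ✗ does not match
  B. Hz/s: ✗ does not match
  C. s⁻¹: ✓ matches
  D. Hz: ✓ matches
  E. s: ✗ does not match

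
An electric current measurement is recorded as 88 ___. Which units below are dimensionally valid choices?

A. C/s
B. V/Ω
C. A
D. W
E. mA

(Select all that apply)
A, B, C, E

electric current has SI base units: A

Checking each option against A:
  A. C/s: ✓ matches
  B. V/Ω: ✓ matches
  C. A: ✓ matches
  D. W: ✗ does not match
  E. mA: ✓ matches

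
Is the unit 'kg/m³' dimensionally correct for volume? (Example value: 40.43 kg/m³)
No

volume has SI base units: m^3
kg/m³ does NOT reduce to m^3; a valid unit for volume would be e.g. m³.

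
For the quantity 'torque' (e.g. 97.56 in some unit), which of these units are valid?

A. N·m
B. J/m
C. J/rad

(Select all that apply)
A, C

torque has SI base units: kg * m^2 / s^2

Checking each option against kg * m^2 / s^2:
  A. N·m: ✓ matches
  B. J/m: ✗ does not match
  C. J/rad: ✓ matches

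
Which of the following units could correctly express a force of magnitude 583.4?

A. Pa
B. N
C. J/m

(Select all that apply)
B, C

force has SI base units: kg * m / s^2

Checking each option against kg * m / s^2:
  A. Pa: ✗ does not match
  B. N: ✓ matches
  C. J/m: ✓ matches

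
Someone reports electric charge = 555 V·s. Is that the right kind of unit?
No

electric charge has SI base units: A * s
V·s does NOT reduce to A * s; a valid unit for electric charge would be e.g. C.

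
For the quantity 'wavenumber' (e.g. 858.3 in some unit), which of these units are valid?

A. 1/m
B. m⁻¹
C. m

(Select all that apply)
A, B

wavenumber has SI base units: 1 / m

Checking each option against 1 / m:
  A. 1/m: ✓ matches
  B. m⁻¹: ✓ matches
  C. m: ✗ does not match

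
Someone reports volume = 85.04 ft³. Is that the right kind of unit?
Yes

volume has SI base units: m^3
ft³ reduces to the same SI base units, so it is a valid unit for volume.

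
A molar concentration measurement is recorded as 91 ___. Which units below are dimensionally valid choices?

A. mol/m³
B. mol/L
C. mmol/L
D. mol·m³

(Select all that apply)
A, B, C

molar concentration has SI base units: mol / m^3

Checking each option against mol / m^3:
  A. mol/m³: ✓ matches
  B. mol/L: ✓ matches
  C. mmol/L: ✓ matches
  D. mol·m³: ✗ does not match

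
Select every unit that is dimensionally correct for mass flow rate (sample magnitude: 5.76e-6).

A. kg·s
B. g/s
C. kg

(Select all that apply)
B

mass flow rate has SI base units: kg / s

Checking each option against kg / s:
  A. kg·s: ✗ does not match
  B. g/s: ✓ matches
  C. kg: ✗ does not match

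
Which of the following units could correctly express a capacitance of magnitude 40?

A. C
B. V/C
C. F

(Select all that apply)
C

capacitance has SI base units: A^2 * s^4 / (kg * m^2)

Checking each option against A^2 * s^4 / (kg * m^2):
  A. C: ✗ does not match
  B. V/C: ✗ does not match
  C. F: ✓ matches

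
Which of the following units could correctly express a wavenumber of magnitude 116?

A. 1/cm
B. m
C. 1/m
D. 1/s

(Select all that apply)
A, C

wavenumber has SI base units: 1 / m

Checking each option against 1 / m:
  A. 1/cm: ✓ matches
  B. m: ✗ does not match
  C. 1/m: ✓ matches
  D. 1/s: ✗ does not match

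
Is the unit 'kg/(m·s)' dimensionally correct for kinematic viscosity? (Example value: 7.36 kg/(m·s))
No

kinematic viscosity has SI base units: m^2 / s
kg/(m·s) does NOT reduce to m^2 / s; a valid unit for kinematic viscosity would be e.g. m²/s.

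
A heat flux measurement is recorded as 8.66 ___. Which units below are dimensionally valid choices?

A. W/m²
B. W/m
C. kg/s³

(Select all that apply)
A, C

heat flux has SI base units: kg / s^3

Checking each option against kg / s^3:
  A. W/m²: ✓ matches
  B. W/m: ✗ does not match
  C. kg/s³: ✓ matches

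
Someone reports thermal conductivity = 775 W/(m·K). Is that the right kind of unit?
Yes

thermal conductivity has SI base units: kg * m / (s^3 * K)
W/(m·K) reduces to the same SI base units, so it is a valid unit for thermal conductivity.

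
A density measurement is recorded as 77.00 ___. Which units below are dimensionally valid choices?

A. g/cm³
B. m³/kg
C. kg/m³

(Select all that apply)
A, C

density has SI base units: kg / m^3

Checking each option against kg / m^3:
  A. g/cm³: ✓ matches
  B. m³/kg: ✗ does not match
  C. kg/m³: ✓ matches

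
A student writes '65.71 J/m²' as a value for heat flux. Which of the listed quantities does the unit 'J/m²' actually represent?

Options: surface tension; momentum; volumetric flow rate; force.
surface tension

heat flux should have units dimensionally equivalent to kg / s^3 (e.g. W/m²).
The given unit 'J/m²' reduces to kg / s^2. Of the listed options, that is the dimensionality of surface tension.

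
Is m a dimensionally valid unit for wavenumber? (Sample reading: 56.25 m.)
No

wavenumber has SI base units: 1 / m
m does NOT reduce to 1 / m; a valid unit for wavenumber would be e.g. 1/m.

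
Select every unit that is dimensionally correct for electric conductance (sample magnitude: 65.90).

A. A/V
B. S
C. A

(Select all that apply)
A, B

electric conductance has SI base units: A^2 * s^3 / (kg * m^2)

Checking each option against A^2 * s^3 / (kg * m^2):
  A. A/V: ✓ matches
  B. S: ✓ matches
  C. A: ✗ does not match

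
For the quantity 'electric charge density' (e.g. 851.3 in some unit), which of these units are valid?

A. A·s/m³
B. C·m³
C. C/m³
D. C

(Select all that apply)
A, C

electric charge density has SI base units: A * s / m^3

Checking each option against A * s / m^3:
  A. A·s/m³: ✓ matches
  B. C·m³: ✗ does not match
  C. C/m³: ✓ matches
  D. C: ✗ does not match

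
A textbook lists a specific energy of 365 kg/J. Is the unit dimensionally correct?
No

specific energy has SI base units: m^2 / s^2
kg/J does NOT reduce to m^2 / s^2; a valid unit for specific energy would be e.g. J/kg.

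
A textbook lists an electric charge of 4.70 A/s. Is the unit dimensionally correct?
No

electric charge has SI base units: A * s
A/s does NOT reduce to A * s; a valid unit for electric charge would be e.g. C.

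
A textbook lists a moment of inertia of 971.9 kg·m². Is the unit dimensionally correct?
Yes

moment of inertia has SI base units: kg * m^2
kg·m² reduces to the same SI base units, so it is a valid unit for moment of inertia.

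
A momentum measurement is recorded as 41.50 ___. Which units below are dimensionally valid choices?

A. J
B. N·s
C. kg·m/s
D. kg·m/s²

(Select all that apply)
B, C

momentum has SI base units: kg * m / s

Checking each option against kg * m / s:
  A. J: ✗ does not match
  B. N·s: ✓ matches
  C. kg·m/s: ✓ matches
  D. kg·m/s²: ✗ does not match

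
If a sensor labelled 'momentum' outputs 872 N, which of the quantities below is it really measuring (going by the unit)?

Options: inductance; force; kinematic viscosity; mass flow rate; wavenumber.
force

momentum should have units dimensionally equivalent to kg * m / s (e.g. kg·m/s).
The given unit 'N' reduces to kg * m / s^2. Of the listed options, that is the dimensionality of force.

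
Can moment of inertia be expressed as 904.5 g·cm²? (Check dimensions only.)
Yes

moment of inertia has SI base units: kg * m^2
g·cm² reduces to the same SI base units, so it is a valid unit for moment of inertia.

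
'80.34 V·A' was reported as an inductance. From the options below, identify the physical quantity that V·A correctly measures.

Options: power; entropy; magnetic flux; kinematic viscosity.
power

inductance should have units dimensionally equivalent to kg * m^2 / (A^2 * s^2) (e.g. H).
The given unit 'V·A' reduces to kg * m^2 / s^3. Of the listed options, that is the dimensionality of power.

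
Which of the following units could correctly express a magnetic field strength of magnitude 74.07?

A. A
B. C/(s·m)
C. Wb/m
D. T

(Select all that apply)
B

magnetic field strength has SI base units: A / m

Checking each option against A / m:
  A. A: ✗ does not match
  B. C/(s·m): ✓ matches
  C. Wb/m: ✗ does not match
  D. T: ✗ does not match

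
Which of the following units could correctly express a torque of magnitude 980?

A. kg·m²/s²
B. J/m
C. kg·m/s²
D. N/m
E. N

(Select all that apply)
A

torque has SI base units: kg * m^2 / s^2

Checking each option against kg * m^2 / s^2:
  A. kg·m²/s²: ✓ matches
  B. J/m: ✗ does not match
  C. kg·m/s²: ✗ does not match
  D. N/m: ✗ does not match
  E. N: ✗ does not match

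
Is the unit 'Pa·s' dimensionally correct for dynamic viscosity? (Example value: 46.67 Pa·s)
Yes

dynamic viscosity has SI base units: kg / (m * s)
Pa·s reduces to the same SI base units, so it is a valid unit for dynamic viscosity.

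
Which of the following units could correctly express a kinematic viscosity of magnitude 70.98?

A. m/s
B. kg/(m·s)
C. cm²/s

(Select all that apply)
C

kinematic viscosity has SI base units: m^2 / s

Checking each option against m^2 / s:
  A. m/s: ✗ does not match
  B. kg/(m·s): ✗ does not match
  C. cm²/s: ✓ matches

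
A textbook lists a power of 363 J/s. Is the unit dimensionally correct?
Yes

power has SI base units: kg * m^2 / s^3
J/s reduces to the same SI base units, so it is a valid unit for power.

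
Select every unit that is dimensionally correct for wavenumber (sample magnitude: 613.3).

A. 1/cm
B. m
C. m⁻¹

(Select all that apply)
A, C

wavenumber has SI base units: 1 / m

Checking each option against 1 / m:
  A. 1/cm: ✓ matches
  B. m: ✗ does not match
  C. m⁻¹: ✓ matches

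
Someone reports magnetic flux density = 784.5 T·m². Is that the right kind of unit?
No

magnetic flux density has SI base units: kg / (A * s^2)
T·m² does NOT reduce to kg / (A * s^2); a valid unit for magnetic flux density would be e.g. T.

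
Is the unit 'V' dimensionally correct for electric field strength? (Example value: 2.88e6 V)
No

electric field strength has SI base units: kg * m / (A * s^3)
V does NOT reduce to kg * m / (A * s^3); a valid unit for electric field strength would be e.g. V/m.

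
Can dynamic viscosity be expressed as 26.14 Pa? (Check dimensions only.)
No

dynamic viscosity has SI base units: kg / (m * s)
Pa does NOT reduce to kg / (m * s); a valid unit for dynamic viscosity would be e.g. Pa·s.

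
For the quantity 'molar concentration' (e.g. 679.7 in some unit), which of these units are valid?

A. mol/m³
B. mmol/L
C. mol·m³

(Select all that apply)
A, B

molar concentration has SI base units: mol / m^3

Checking each option against mol / m^3:
  A. mol/m³: ✓ matches
  B. mmol/L: ✓ matches
  C. mol·m³: ✗ does not match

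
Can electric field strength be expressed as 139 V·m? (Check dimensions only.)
No

electric field strength has SI base units: kg * m / (A * s^3)
V·m does NOT reduce to kg * m / (A * s^3); a valid unit for electric field strength would be e.g. V/m.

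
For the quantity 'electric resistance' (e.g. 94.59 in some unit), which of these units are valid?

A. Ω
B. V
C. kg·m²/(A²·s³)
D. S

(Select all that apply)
A, C

electric resistance has SI base units: kg * m^2 / (A^2 * s^3)

Checking each option against kg * m^2 / (A^2 * s^3):
  A. Ω: ✓ matches
  B. V: ✗ does not match
  C. kg·m²/(A²·s³): ✓ matches
  D. S: ✗ does not match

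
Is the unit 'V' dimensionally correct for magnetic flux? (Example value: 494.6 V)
No

magnetic flux has SI base units: kg * m^2 / (A * s^2)
V does NOT reduce to kg * m^2 / (A * s^2); a valid unit for magnetic flux would be e.g. Wb.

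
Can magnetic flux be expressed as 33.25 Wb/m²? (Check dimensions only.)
No

magnetic flux has SI base units: kg * m^2 / (A * s^2)
Wb/m² does NOT reduce to kg * m^2 / (A * s^2); a valid unit for magnetic flux would be e.g. Wb.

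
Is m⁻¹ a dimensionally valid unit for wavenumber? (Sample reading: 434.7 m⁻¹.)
Yes

wavenumber has SI base units: 1 / m
m⁻¹ reduces to the same SI base units, so it is a valid unit for wavenumber.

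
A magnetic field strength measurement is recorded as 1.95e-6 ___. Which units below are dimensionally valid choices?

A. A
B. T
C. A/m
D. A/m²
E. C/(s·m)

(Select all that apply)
C, E

magnetic field strength has SI base units: A / m

Checking each option against A / m:
  A. A: ✗ does not match
  B. T: ✗ does not match
  C. A/m: ✓ matches
  D. A/m²: ✗ does not match
  E. C/(s·m): ✓ matches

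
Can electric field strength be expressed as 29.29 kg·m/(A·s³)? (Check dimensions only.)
Yes

electric field strength has SI base units: kg * m / (A * s^3)
kg·m/(A·s³) reduces to the same SI base units, so it is a valid unit for electric field strength.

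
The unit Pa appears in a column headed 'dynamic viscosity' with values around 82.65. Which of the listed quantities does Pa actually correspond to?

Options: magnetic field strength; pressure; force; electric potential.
pressure

dynamic viscosity should have units dimensionally equivalent to kg / (m * s) (e.g. Pa·s).
The given unit 'Pa' reduces to kg / (m * s^2). Of the listed options, that is the dimensionality of pressure.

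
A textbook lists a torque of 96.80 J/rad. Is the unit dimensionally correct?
Yes

torque has SI base units: kg * m^2 / s^2
J/rad reduces to the same SI base units, so it is a valid unit for torque.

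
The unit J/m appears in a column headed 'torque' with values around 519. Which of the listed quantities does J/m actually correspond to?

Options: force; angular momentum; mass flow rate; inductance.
force

torque should have units dimensionally equivalent to kg * m^2 / s^2 (e.g. N·m).
The given unit 'J/m' reduces to kg * m / s^2. Of the listed options, that is the dimensionality of force.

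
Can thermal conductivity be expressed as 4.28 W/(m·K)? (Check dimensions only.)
Yes

thermal conductivity has SI base units: kg * m / (s^3 * K)
W/(m·K) reduces to the same SI base units, so it is a valid unit for thermal conductivity.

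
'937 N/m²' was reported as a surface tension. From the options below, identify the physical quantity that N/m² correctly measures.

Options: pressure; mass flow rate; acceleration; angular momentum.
pressure

surface tension should have units dimensionally equivalent to kg / s^2 (e.g. N/m).
The given unit 'N/m²' reduces to kg / (m * s^2). Of the listed options, that is the dimensionality of pressure.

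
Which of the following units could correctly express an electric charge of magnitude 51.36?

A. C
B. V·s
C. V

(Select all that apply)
A

electric charge has SI base units: A * s

Checking each option against A * s:
  A. C: ✓ matches
  B. V·s: ✗ does not match
  C. V: ✗ does not match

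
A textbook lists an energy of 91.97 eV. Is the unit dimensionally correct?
Yes

energy has SI base units: kg * m^2 / s^2
eV reduces to the same SI base units, so it is a valid unit for energy.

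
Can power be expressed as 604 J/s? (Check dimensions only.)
Yes

power has SI base units: kg * m^2 / s^3
J/s reduces to the same SI base units, so it is a valid unit for power.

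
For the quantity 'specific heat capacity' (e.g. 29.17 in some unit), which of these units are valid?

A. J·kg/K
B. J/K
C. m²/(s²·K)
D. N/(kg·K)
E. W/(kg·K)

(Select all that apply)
C

specific heat capacity has SI base units: m^2 / (s^2 * K)

Checking each option against m^2 / (s^2 * K):
  A. J·kg/K: ✗ does not match
  B. J/K: ✗ does not match
  C. m²/(s²·K): ✓ matches
  D. N/(kg·K): ✗ does not match
  E. W/(kg·K): ✗ does not match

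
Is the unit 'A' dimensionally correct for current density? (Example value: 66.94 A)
No

current density has SI base units: A / m^2
A does NOT reduce to A / m^2; a valid unit for current density would be e.g. A/m².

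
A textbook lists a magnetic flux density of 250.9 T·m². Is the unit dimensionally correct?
No

magnetic flux density has SI base units: kg / (A * s^2)
T·m² does NOT reduce to kg / (A * s^2); a valid unit for magnetic flux density would be e.g. T.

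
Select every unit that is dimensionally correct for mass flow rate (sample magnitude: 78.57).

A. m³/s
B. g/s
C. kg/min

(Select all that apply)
B, C

mass flow rate has SI base units: kg / s

Checking each option against kg / s:
  A. m³/s: ✗ does not match
  B. g/s: ✓ matches
  C. kg/min: ✓ matches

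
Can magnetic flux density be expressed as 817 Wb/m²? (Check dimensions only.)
Yes

magnetic flux density has SI base units: kg / (A * s^2)
Wb/m² reduces to the same SI base units, so it is a valid unit for magnetic flux density.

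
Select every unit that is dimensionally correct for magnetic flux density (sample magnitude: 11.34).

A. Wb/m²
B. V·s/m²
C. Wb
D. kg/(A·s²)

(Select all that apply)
A, B, D

magnetic flux density has SI base units: kg / (A * s^2)

Checking each option against kg / (A * s^2):
  A. Wb/m²: ✓ matches
  B. V·s/m²: ✓ matches
  C. Wb: ✗ does not match
  D. kg/(A·s²): ✓ matches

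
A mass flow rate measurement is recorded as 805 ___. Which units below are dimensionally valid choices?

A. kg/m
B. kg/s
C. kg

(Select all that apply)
B

mass flow rate has SI base units: kg / s

Checking each option against kg / s:
  A. kg/m: ✗ does not match
  B. kg/s: ✓ matches
  C. kg: ✗ does not match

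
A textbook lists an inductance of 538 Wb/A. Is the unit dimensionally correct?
Yes

inductance has SI base units: kg * m^2 / (A^2 * s^2)
Wb/A reduces to the same SI base units, so it is a valid unit for inductance.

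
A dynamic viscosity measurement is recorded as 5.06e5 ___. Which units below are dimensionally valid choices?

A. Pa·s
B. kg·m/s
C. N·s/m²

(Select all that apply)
A, C

dynamic viscosity has SI base units: kg / (m * s)

Checking each option against kg / (m * s):
  A. Pa·s: ✓ matches
  B. kg·m/s: ✗ does not match
  C. N·s/m²: ✓ matches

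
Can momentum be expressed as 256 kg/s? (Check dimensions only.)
No

momentum has SI base units: kg * m / s
kg/s does NOT reduce to kg * m / s; a valid unit for momentum would be e.g. kg·m/s.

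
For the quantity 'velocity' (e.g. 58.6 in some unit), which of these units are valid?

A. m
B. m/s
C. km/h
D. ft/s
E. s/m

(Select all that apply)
B, C, D

velocity has SI base units: m / s

Checking each option against m / s:
  A. m: ✗ does not match
  B. m/s: ✓ matches
  C. km/h: ✓ matches
  D. ft/s: ✓ matches
  E. s/m: ✗ does not match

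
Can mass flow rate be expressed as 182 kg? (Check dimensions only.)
No

mass flow rate has SI base units: kg / s
kg does NOT reduce to kg / s; a valid unit for mass flow rate would be e.g. kg/s.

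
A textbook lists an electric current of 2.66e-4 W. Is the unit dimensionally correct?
No

electric current has SI base units: A
W does NOT reduce to A; a valid unit for electric current would be e.g. A.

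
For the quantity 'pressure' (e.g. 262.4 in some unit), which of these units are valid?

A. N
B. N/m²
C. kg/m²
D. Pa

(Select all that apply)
B, D

pressure has SI base units: kg / (m * s^2)

Checking each option against kg / (m * s^2):
  A. N: ✗ does not match
  B. N/m²: ✓ matches
  C. kg/m²: ✗ does not match
  D. Pa: ✓ matches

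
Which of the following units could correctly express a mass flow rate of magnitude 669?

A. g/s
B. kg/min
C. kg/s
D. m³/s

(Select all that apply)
A, B, C

mass flow rate has SI base units: kg / s

Checking each option against kg / s:
  A. g/s: ✓ matches
  B. kg/min: ✓ matches
  C. kg/s: ✓ matches
  D. m³/s: ✗ does not match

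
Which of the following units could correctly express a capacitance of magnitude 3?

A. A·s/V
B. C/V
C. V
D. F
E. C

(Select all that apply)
A, B, D

capacitance has SI base units: A^2 * s^4 / (kg * m^2)

Checking each option against A^2 * s^4 / (kg * m^2):
  A. A·s/V: ✓ matches
  B. C/V: ✓ matches
  C. V: ✗ does not match
  D. F: ✓ matches
  E. C: ✗ does not match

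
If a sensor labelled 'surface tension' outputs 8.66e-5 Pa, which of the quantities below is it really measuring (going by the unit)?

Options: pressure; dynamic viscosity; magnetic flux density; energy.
pressure

surface tension should have units dimensionally equivalent to kg / s^2 (e.g. N/m).
The given unit 'Pa' reduces to kg / (m * s^2). Of the listed options, that is the dimensionality of pressure.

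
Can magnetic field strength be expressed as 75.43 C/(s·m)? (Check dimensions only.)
Yes

magnetic field strength has SI base units: A / m
C/(s·m) reduces to the same SI base units, so it is a valid unit for magnetic field strength.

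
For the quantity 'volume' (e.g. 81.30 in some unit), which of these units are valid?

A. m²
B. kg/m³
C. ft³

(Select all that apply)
C

volume has SI base units: m^3

Checking each option against m^3:
  A. m²: ✗ does not match
  B. kg/m³: ✗ does not match
  C. ft³: ✓ matches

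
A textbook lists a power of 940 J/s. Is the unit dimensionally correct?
Yes

power has SI base units: kg * m^2 / s^3
J/s reduces to the same SI base units, so it is a valid unit for power.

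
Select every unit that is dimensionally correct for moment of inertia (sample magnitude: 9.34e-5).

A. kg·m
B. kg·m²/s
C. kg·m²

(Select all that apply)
C

moment of inertia has SI base units: kg * m^2

Checking each option against kg * m^2:
  A. kg·m: ✗ does not match
  B. kg·m²/s: ✗ does not match
  C. kg·m²: ✓ matches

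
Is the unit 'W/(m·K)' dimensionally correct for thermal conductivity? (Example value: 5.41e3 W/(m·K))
Yes

thermal conductivity has SI base units: kg * m / (s^3 * K)
W/(m·K) reduces to the same SI base units, so it is a valid unit for thermal conductivity.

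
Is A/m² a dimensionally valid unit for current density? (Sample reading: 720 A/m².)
Yes

current density has SI base units: A / m^2
A/m² reduces to the same SI base units, so it is a valid unit for current density.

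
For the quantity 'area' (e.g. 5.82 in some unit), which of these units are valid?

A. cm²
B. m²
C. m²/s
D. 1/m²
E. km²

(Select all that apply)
A, B, E

area has SI base units: m^2

Checking each option against m^2:
  A. cm²: ✓ matches
  B. m²: ✓ matches
  C. m²/s: ✗ does not match
  D. 1/m²: ✗ does not match
  E. km²: ✓ matches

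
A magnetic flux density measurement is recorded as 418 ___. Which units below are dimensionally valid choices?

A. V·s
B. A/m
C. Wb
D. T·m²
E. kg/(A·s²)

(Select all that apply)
E

magnetic flux density has SI base units: kg / (A * s^2)

Checking each option against kg / (A * s^2):
  A. V·s: ✗ does not match
  B. A/m: ✗ does not match
  C. Wb: ✗ does not match
  D. T·m²: ✗ does not match
  E. kg/(A·s²): ✓ matches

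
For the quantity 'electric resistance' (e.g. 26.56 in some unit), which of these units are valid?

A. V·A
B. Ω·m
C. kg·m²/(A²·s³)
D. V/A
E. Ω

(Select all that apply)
C, D, E

electric resistance has SI base units: kg * m^2 / (A^2 * s^3)

Checking each option against kg * m^2 / (A^2 * s^3):
  A. V·A: ✗ does not match
  B. Ω·m: ✗ does not match
  C. kg·m²/(A²·s³): ✓ matches
  D. V/A: ✓ matches
  E. Ω: ✓ matches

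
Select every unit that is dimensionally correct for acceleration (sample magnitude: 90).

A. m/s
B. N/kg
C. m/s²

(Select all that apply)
B, C

acceleration has SI base units: m / s^2

Checking each option against m / s^2:
  A. m/s: ✗ does not match
  B. N/kg: ✓ matches
  C. m/s²: ✓ matches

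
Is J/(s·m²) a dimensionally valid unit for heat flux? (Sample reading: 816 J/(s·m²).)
Yes

heat flux has SI base units: kg / s^3
J/(s·m²) reduces to the same SI base units, so it is a valid unit for heat flux.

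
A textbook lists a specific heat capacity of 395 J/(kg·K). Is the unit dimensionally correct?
Yes

specific heat capacity has SI base units: m^2 / (s^2 * K)
J/(kg·K) reduces to the same SI base units, so it is a valid unit for specific heat capacity.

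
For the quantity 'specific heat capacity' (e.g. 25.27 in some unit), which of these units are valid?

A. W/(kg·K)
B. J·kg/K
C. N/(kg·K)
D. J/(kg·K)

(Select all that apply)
D

specific heat capacity has SI base units: m^2 / (s^2 * K)

Checking each option against m^2 / (s^2 * K):
  A. W/(kg·K): ✗ does not match
  B. J·kg/K: ✗ does not match
  C. N/(kg·K): ✗ does not match
  D. J/(kg·K): ✓ matches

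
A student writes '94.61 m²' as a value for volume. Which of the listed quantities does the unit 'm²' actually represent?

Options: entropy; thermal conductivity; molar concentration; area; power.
area

volume should have units dimensionally equivalent to m^3 (e.g. m³).
The given unit 'm²' reduces to m^2. Of the listed options, that is the dimensionality of area.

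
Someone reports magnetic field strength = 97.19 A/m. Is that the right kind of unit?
Yes

magnetic field strength has SI base units: A / m
A/m reduces to the same SI base units, so it is a valid unit for magnetic field strength.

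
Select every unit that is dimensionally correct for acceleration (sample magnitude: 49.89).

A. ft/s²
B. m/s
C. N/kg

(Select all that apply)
A, C

acceleration has SI base units: m / s^2

Checking each option against m / s^2:
  A. ft/s²: ✓ matches
  B. m/s: ✗ does not match
  C. N/kg: ✓ matches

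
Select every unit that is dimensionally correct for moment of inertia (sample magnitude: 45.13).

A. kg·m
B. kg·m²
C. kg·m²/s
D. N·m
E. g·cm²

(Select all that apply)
B, E

moment of inertia has SI base units: kg * m^2

Checking each option against kg * m^2:
  A. kg·m: ✗ does not match
  B. kg·m²: ✓ matches
  C. kg·m²/s: ✗ does not match
  D. N·m: ✗ does not match
  E. g·cm²: ✓ matches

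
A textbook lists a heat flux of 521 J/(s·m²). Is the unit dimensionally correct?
Yes

heat flux has SI base units: kg / s^3
J/(s·m²) reduces to the same SI base units, so it is a valid unit for heat flux.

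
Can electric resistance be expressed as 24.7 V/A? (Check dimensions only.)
Yes

electric resistance has SI base units: kg * m^2 / (A^2 * s^3)
V/A reduces to the same SI base units, so it is a valid unit for electric resistance.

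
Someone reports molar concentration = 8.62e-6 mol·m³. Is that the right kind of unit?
No

molar concentration has SI base units: mol / m^3
mol·m³ does NOT reduce to mol / m^3; a valid unit for molar concentration would be e.g. mol/m³.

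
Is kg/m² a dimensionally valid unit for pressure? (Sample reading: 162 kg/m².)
No

pressure has SI base units: kg / (m * s^2)
kg/m² does NOT reduce to kg / (m * s^2); a valid unit for pressure would be e.g. Pa.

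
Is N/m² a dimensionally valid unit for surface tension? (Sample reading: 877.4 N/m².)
No

surface tension has SI base units: kg / s^2
N/m² does NOT reduce to kg / s^2; a valid unit for surface tension would be e.g. N/m.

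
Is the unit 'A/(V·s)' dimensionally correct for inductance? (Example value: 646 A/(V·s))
No

inductance has SI base units: kg * m^2 / (A^2 * s^2)
A/(V·s) does NOT reduce to kg * m^2 / (A^2 * s^2); a valid unit for inductance would be e.g. H.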